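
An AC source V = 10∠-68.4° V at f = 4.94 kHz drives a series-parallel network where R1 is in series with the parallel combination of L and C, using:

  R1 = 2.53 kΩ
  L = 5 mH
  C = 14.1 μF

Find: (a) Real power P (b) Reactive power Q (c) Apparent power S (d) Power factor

Step 1 — Angular frequency: ω = 2π·f = 2π·4940 = 3.104e+04 rad/s.
Step 2 — Component impedances:
  R1: Z = R = 2530 Ω
  L: Z = jωL = j·3.104e+04·0.005 = 0 + j155.2 Ω
  C: Z = 1/(jωC) = -j/(ω·C) = 0 - j2.285 Ω
Step 3 — Parallel branch: L || C = 1/(1/L + 1/C) = 0 - j2.319 Ω.
Step 4 — Series with R1: Z_total = R1 + (L || C) = 2530 - j2.319 Ω = 2530∠-0.1° Ω.
Step 5 — Source phasor: V = 10∠-68.4° V = 3.681 - j9.298 V.
Step 6 — Current: I = V / Z = 0.001458 - j0.003674 A = 0.003953∠-68.3° A.
Step 7 — Complex power: S = V·I* = 0.03953 - j3.623e-05 VA.
Step 8 — Real power: P = Re(S) = 0.03953 W.
Step 9 — Reactive power: Q = Im(S) = -3.623e-05 VAR.
Step 10 — Apparent power: |S| = 0.03953 VA.
Step 11 — Power factor: PF = P/|S| = 1 (leading).

(a) P = 0.03953 W  (b) Q = -3.623e-05 VAR  (c) S = 0.03953 VA  (d) PF = 1 (leading)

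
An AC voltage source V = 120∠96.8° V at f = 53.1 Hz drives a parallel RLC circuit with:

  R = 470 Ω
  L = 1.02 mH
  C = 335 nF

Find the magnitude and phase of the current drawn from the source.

Step 1 — Angular frequency: ω = 2π·f = 2π·53.1 = 333.6 rad/s.
Step 2 — Component impedances:
  R: Z = R = 470 Ω
  L: Z = jωL = j·333.6·0.00102 = 0 + j0.3403 Ω
  C: Z = 1/(jωC) = -j/(ω·C) = 0 - j8947 Ω
Step 3 — Parallel combination: 1/Z_total = 1/R + 1/L + 1/C; Z_total = 0.0002464 + j0.3403 Ω = 0.3403∠90.0° Ω.
Step 4 — Source phasor: V = 120∠96.8° V = -14.21 + j119.2 V.
Step 5 — Ohm's law: I = V / Z_total = (-14.21 + j119.2) / (0.0002464 + j0.3403) = 350.1 + j42 A.
Step 6 — Convert to polar: |I| = 352.6 A, ∠I = 6.8°.

I = 352.6∠6.8° A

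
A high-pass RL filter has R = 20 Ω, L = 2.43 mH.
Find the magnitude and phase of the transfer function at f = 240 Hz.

Step 1 — Angular frequency: ω = 2π·240 = 1508 rad/s.
Step 2 — Transfer function: H(jω) = jωL/(R + jωL).
Step 3 — Numerator jωL = j·3.664; denominator R + jωL = 20 + j3.664.
Step 4 — H = 0.03248 + j0.1773.
Step 5 — Magnitude: |H| = 0.1802 (-14.9 dB); phase: φ = 79.6°.

|H| = 0.1802 (-14.9 dB), φ = 79.6°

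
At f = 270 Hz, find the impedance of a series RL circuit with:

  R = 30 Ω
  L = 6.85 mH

Step 1 — Angular frequency: ω = 2π·f = 2π·270 = 1696 rad/s.
Step 2 — Component impedances:
  R: Z = R = 30 Ω
  L: Z = jωL = j·1696·0.00685 = 0 + j11.62 Ω
Step 3 — Series combination: Z_total = R + L = 30 + j11.62 Ω = 32.17∠21.2° Ω.

Z = 30 + j11.62 Ω = 32.17∠21.2° Ω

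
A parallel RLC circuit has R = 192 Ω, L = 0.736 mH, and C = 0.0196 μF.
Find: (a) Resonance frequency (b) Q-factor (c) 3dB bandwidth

Step 1 — Resonance: ω₀ = 1/√(LC) = 1/√(0.000736·1.96e-08) = 2.633e+05 rad/s.
Step 2 — f₀ = ω₀/(2π) = 4.19e+04 Hz.
Step 3 — Parallel Q: Q = R/(ω₀L) = 192/(2.633e+05·0.000736) = 0.9908.
Step 4 — Bandwidth: Δω = ω₀/Q = 2.657e+05 rad/s; BW = Δω/(2π) = 4.229e+04 Hz.

(a) f₀ = 4.19e+04 Hz  (b) Q = 0.9908  (c) BW = 4.229e+04 Hz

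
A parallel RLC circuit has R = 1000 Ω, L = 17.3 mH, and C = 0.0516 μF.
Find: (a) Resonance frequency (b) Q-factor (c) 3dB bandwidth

Step 1 — Resonance: ω₀ = 1/√(LC) = 1/√(0.0173·5.16e-08) = 3.347e+04 rad/s.
Step 2 — f₀ = ω₀/(2π) = 5327 Hz.
Step 3 — Parallel Q: Q = R/(ω₀L) = 1000/(3.347e+04·0.0173) = 1.727.
Step 4 — Bandwidth: Δω = ω₀/Q = 1.938e+04 rad/s; BW = Δω/(2π) = 3084 Hz.

(a) f₀ = 5327 Hz  (b) Q = 1.727  (c) BW = 3084 Hz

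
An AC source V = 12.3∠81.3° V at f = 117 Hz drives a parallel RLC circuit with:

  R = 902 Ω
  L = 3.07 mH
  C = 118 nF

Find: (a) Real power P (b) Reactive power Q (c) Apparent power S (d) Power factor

Step 1 — Angular frequency: ω = 2π·f = 2π·117 = 735.1 rad/s.
Step 2 — Component impedances:
  R: Z = R = 902 Ω
  L: Z = jωL = j·735.1·0.00307 = 0 + j2.257 Ω
  C: Z = 1/(jωC) = -j/(ω·C) = 0 - j1.153e+04 Ω
Step 3 — Parallel combination: 1/Z_total = 1/R + 1/L + 1/C; Z_total = 0.005649 + j2.257 Ω = 2.257∠89.9° Ω.
Step 4 — Source phasor: V = 12.3∠81.3° V = 1.861 + j12.16 V.
Step 5 — Current: I = V / Z = 5.388 - j0.8107 A = 5.449∠-8.6° A.
Step 6 — Complex power: S = V·I* = 0.1677 + j67.02 VA.
Step 7 — Real power: P = Re(S) = 0.1677 W.
Step 8 — Reactive power: Q = Im(S) = 67.02 VAR.
Step 9 — Apparent power: |S| = 67.02 VA.
Step 10 — Power factor: PF = P/|S| = 0.002503 (lagging).

(a) P = 0.1677 W  (b) Q = 67.02 VAR  (c) S = 67.02 VA  (d) PF = 0.002503 (lagging)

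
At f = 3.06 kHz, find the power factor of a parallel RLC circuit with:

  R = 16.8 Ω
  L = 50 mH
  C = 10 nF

Step 1 — Angular frequency: ω = 2π·f = 2π·3060 = 1.923e+04 rad/s.
Step 2 — Component impedances:
  R: Z = R = 16.8 Ω
  L: Z = jωL = j·1.923e+04·0.05 = 0 + j961.3 Ω
  C: Z = 1/(jωC) = -j/(ω·C) = 0 - j5201 Ω
Step 3 — Parallel combination: 1/Z_total = 1/R + 1/L + 1/C; Z_total = 16.8 + j0.2393 Ω = 16.8∠0.8° Ω.
Step 4 — Power factor: PF = cos(φ) = Re(Z)/|Z| = 16.797/16.798 = 0.9999.
Step 5 — Type: Im(Z) = 0.2393 ⇒ lagging (phase φ = 0.8°).

PF = 0.9999 (lagging, φ = 0.8°)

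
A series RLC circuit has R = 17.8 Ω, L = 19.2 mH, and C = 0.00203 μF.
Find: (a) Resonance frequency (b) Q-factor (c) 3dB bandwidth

Step 1 — Resonance: ω₀ = 1/√(LC) = 1/√(0.0192·2.03e-09) = 1.602e+05 rad/s.
Step 2 — f₀ = ω₀/(2π) = 2.549e+04 Hz.
Step 3 — Series Q: Q = ω₀L/R = 1.602e+05·0.0192/17.8 = 172.8.
Step 4 — Bandwidth: Δω = ω₀/Q = 927.1 rad/s; BW = Δω/(2π) = 147.5 Hz.

(a) f₀ = 2.549e+04 Hz  (b) Q = 172.8  (c) BW = 147.5 Hz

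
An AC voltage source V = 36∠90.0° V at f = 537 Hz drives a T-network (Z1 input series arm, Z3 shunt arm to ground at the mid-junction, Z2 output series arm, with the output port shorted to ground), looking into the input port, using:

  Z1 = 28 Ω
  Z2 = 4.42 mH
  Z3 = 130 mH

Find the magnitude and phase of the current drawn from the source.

Step 1 — Angular frequency: ω = 2π·f = 2π·537 = 3374 rad/s.
Step 2 — Component impedances:
  Z1: Z = R = 28 Ω
  Z2: Z = jωL = j·3374·0.00442 = 0 + j14.91 Ω
  Z3: Z = jωL = j·3374·0.13 = 0 + j438.6 Ω
Step 3 — With the output port shorted to ground, the output series arm Z2 runs from the junction to ground; the shunt arm Z3 also runs from the junction to ground. They appear in parallel: Z3 || Z2 = 0 + j14.42 Ω.
Step 4 — Series with input arm Z1: Z_in = Z1 + (Z3 || Z2) = 28 + j14.42 Ω = 31.5∠27.3° Ω.
Step 5 — Source phasor: V = 36∠90.0° V = 0 + j36 V.
Step 6 — Ohm's law: I = V / Z_total = (0 + j36) / (28 + j14.42) = 0.5234 + j1.016 A.
Step 7 — Convert to polar: |I| = 1.143 A, ∠I = 62.7°.

I = 1.143∠62.7° A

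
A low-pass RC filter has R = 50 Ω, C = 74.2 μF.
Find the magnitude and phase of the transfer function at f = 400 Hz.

Step 1 — Angular frequency: ω = 2π·400 = 2513 rad/s.
Step 2 — Transfer function: H(jω) = 1/(1 + jωRC).
Step 3 — Denominator: 1 + jωRC = 1 + j·2513·50·7.42e-05 = 1 + j9.324.
Step 4 — H = 0.01137 - j0.106.
Step 5 — Magnitude: |H| = 0.1066 (-19.4 dB); phase: φ = -83.9°.

|H| = 0.1066 (-19.4 dB), φ = -83.9°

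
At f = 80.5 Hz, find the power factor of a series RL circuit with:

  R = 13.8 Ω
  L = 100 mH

Step 1 — Angular frequency: ω = 2π·f = 2π·80.5 = 505.8 rad/s.
Step 2 — Component impedances:
  R: Z = R = 13.8 Ω
  L: Z = jωL = j·505.8·0.1 = 0 + j50.58 Ω
Step 3 — Series combination: Z_total = R + L = 13.8 + j50.58 Ω = 52.43∠74.7° Ω.
Step 4 — Power factor: PF = cos(φ) = Re(Z)/|Z| = 13.8/52.43 = 0.2632.
Step 5 — Type: Im(Z) = 50.58 ⇒ lagging (phase φ = 74.7°).

PF = 0.2632 (lagging, φ = 74.7°)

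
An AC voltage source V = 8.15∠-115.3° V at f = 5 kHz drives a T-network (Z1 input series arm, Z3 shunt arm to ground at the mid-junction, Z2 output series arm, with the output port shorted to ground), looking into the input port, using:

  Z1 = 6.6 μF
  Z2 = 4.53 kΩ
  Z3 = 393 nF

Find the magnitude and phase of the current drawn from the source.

Step 1 — Angular frequency: ω = 2π·f = 2π·5000 = 3.142e+04 rad/s.
Step 2 — Component impedances:
  Z1: Z = 1/(jωC) = -j/(ω·C) = 0 - j4.823 Ω
  Z2: Z = R = 4530 Ω
  Z3: Z = 1/(jωC) = -j/(ω·C) = 0 - j80.99 Ω
Step 3 — With the output port shorted to ground, the output series arm Z2 runs from the junction to ground; the shunt arm Z3 also runs from the junction to ground. They appear in parallel: Z3 || Z2 = 1.448 - j80.97 Ω.
Step 4 — Series with input arm Z1: Z_in = Z1 + (Z3 || Z2) = 1.448 - j85.79 Ω = 85.8∠-89.0° Ω.
Step 5 — Source phasor: V = 8.15∠-115.3° V = -3.483 - j7.368 V.
Step 6 — Ohm's law: I = V / Z_total = (-3.483 - j7.368) / (1.448 - j85.79) = 0.08518 - j0.04204 A.
Step 7 — Convert to polar: |I| = 0.09498 A, ∠I = -26.3°.

I = 0.09498∠-26.3° A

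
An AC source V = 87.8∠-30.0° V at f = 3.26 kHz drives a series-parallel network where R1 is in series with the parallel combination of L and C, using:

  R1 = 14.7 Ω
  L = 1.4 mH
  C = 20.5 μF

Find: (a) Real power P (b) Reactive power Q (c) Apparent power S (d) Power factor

Step 1 — Angular frequency: ω = 2π·f = 2π·3260 = 2.048e+04 rad/s.
Step 2 — Component impedances:
  R1: Z = R = 14.7 Ω
  L: Z = jωL = j·2.048e+04·0.0014 = 0 + j28.68 Ω
  C: Z = 1/(jωC) = -j/(ω·C) = 0 - j2.381 Ω
Step 3 — Parallel branch: L || C = 1/(1/L + 1/C) = 0 - j2.597 Ω.
Step 4 — Series with R1: Z_total = R1 + (L || C) = 14.7 - j2.597 Ω = 14.93∠-10.0° Ω.
Step 5 — Source phasor: V = 87.8∠-30.0° V = 76.04 - j43.9 V.
Step 6 — Current: I = V / Z = 5.528 - j2.01 A = 5.882∠-20.0° A.
Step 7 — Complex power: S = V·I* = 508.5 - j89.85 VA.
Step 8 — Real power: P = Re(S) = 508.5 W.
Step 9 — Reactive power: Q = Im(S) = -89.85 VAR.
Step 10 — Apparent power: |S| = 516.4 VA.
Step 11 — Power factor: PF = P/|S| = 0.9847 (leading).

(a) P = 508.5 W  (b) Q = -89.85 VAR  (c) S = 516.4 VA  (d) PF = 0.9847 (leading)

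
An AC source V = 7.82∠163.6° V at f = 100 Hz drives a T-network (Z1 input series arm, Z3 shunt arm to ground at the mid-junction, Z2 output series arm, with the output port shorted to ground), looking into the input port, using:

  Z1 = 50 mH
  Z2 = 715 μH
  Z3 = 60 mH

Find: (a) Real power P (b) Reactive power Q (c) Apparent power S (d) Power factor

Step 1 — Angular frequency: ω = 2π·f = 2π·100 = 628.3 rad/s.
Step 2 — Component impedances:
  Z1: Z = jωL = j·628.3·0.05 = 0 + j31.42 Ω
  Z2: Z = jωL = j·628.3·0.000715 = 0 + j0.4492 Ω
  Z3: Z = jωL = j·628.3·0.06 = 0 + j37.7 Ω
Step 3 — With the output port shorted to ground, the output series arm Z2 runs from the junction to ground; the shunt arm Z3 also runs from the junction to ground. They appear in parallel: Z3 || Z2 = 0 + j0.444 Ω.
Step 4 — Series with input arm Z1: Z_in = Z1 + (Z3 || Z2) = 0 + j31.86 Ω = 31.86∠90.0° Ω.
Step 5 — Source phasor: V = 7.82∠163.6° V = -7.502 + j2.208 V.
Step 6 — Current: I = V / Z = 0.0693 + j0.2355 A = 0.2454∠73.6° A.
Step 7 — Complex power: S = V·I* = 0 + j1.919 VA.
Step 8 — Real power: P = Re(S) = 0 W.
Step 9 — Reactive power: Q = Im(S) = 1.919 VAR.
Step 10 — Apparent power: |S| = 1.919 VA.
Step 11 — Power factor: PF = P/|S| = 0 (lagging).

(a) P = 0 W  (b) Q = 1.919 VAR  (c) S = 1.919 VA  (d) PF = 0 (lagging)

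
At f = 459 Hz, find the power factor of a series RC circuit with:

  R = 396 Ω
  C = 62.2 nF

Step 1 — Angular frequency: ω = 2π·f = 2π·459 = 2884 rad/s.
Step 2 — Component impedances:
  R: Z = R = 396 Ω
  C: Z = 1/(jωC) = -j/(ω·C) = 0 - j5575 Ω
Step 3 — Series combination: Z_total = R + C = 396 - j5575 Ω = 5589∠-85.9° Ω.
Step 4 — Power factor: PF = cos(φ) = Re(Z)/|Z| = 396/5588.7 = 0.07086.
Step 5 — Type: Im(Z) = -5575 ⇒ leading (phase φ = -85.9°).

PF = 0.07086 (leading, φ = -85.9°)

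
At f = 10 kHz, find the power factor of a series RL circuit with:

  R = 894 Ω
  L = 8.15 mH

Step 1 — Angular frequency: ω = 2π·f = 2π·1e+04 = 6.283e+04 rad/s.
Step 2 — Component impedances:
  R: Z = R = 894 Ω
  L: Z = jωL = j·6.283e+04·0.00815 = 0 + j512.1 Ω
Step 3 — Series combination: Z_total = R + L = 894 + j512.1 Ω = 1030∠29.8° Ω.
Step 4 — Power factor: PF = cos(φ) = Re(Z)/|Z| = 894/1030.3 = 0.8677.
Step 5 — Type: Im(Z) = 512.1 ⇒ lagging (phase φ = 29.8°).

PF = 0.8677 (lagging, φ = 29.8°)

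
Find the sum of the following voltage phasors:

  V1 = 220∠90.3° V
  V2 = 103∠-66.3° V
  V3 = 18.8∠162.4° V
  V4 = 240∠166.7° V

Step 1 — Convert each phasor to rectangular form:
  V1 = 220·(cos(90.3°) + j·sin(90.3°)) = -1.152 + j220 V
  V2 = 103·(cos(-66.3°) + j·sin(-66.3°)) = 41.4 - j94.31 V
  V3 = 18.8·(cos(162.4°) + j·sin(162.4°)) = -17.92 + j5.685 V
  V4 = 240·(cos(166.7°) + j·sin(166.7°)) = -233.6 + j55.21 V
Step 2 — Sum components: V_total = -211.2 + j186.6 V.
Step 3 — Convert to polar: |V_total| = 281.8 V, ∠V_total = 138.5°.

V_total = 281.8∠138.5° V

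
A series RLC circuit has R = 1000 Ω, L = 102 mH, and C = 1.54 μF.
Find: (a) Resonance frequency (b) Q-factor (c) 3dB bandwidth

Step 1 — Resonance: ω₀ = 1/√(LC) = 1/√(0.102·1.54e-06) = 2523 rad/s.
Step 2 — f₀ = ω₀/(2π) = 401.6 Hz.
Step 3 — Series Q: Q = ω₀L/R = 2523·0.102/1000 = 0.2574.
Step 4 — Bandwidth: Δω = ω₀/Q = 9804 rad/s; BW = Δω/(2π) = 1560 Hz.

(a) f₀ = 401.6 Hz  (b) Q = 0.2574  (c) BW = 1560 Hz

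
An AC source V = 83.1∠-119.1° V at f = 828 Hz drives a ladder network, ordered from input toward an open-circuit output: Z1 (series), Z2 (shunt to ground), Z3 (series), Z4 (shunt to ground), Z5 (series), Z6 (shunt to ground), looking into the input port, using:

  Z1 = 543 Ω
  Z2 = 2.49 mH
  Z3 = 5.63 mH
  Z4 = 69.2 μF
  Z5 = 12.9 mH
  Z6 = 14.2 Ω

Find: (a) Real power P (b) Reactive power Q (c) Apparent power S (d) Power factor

Step 1 — Angular frequency: ω = 2π·f = 2π·828 = 5202 rad/s.
Step 2 — Component impedances:
  Z1: Z = R = 543 Ω
  Z2: Z = jωL = j·5202·0.00249 = 0 + j12.95 Ω
  Z3: Z = jωL = j·5202·0.00563 = 0 + j29.29 Ω
  Z4: Z = 1/(jωC) = -j/(ω·C) = 0 - j2.778 Ω
  Z5: Z = jωL = j·5202·0.0129 = 0 + j67.11 Ω
  Z6: Z = R = 14.2 Ω
Step 3 — Ladder network (open output): work backward from the far end, alternating series and parallel combinations. Z_in = 543 + j8.69 Ω = 543.1∠0.9° Ω.
Step 4 — Source phasor: V = 83.1∠-119.1° V = -40.41 - j72.61 V.
Step 5 — Current: I = V / Z = -0.07655 - j0.1325 A = 0.153∠-120.0° A.
Step 6 — Complex power: S = V·I* = 12.71 + j0.2035 VA.
Step 7 — Real power: P = Re(S) = 12.71 W.
Step 8 — Reactive power: Q = Im(S) = 0.2035 VAR.
Step 9 — Apparent power: |S| = 12.72 VA.
Step 10 — Power factor: PF = P/|S| = 0.9999 (lagging).

(a) P = 12.71 W  (b) Q = 0.2035 VAR  (c) S = 12.72 VA  (d) PF = 0.9999 (lagging)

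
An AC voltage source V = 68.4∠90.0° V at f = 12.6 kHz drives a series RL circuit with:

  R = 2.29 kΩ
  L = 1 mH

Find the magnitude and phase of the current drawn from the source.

Step 1 — Angular frequency: ω = 2π·f = 2π·1.26e+04 = 7.917e+04 rad/s.
Step 2 — Component impedances:
  R: Z = R = 2290 Ω
  L: Z = jωL = j·7.917e+04·0.001 = 0 + j79.17 Ω
Step 3 — Series combination: Z_total = R + L = 2290 + j79.17 Ω = 2291∠2.0° Ω.
Step 4 — Source phasor: V = 68.4∠90.0° V = 0 + j68.4 V.
Step 5 — Ohm's law: I = V / Z_total = (0 + j68.4) / (2290 + j79.17) = 0.001031 + j0.02983 A.
Step 6 — Convert to polar: |I| = 0.02985 A, ∠I = 88.0°.

I = 0.02985∠88.0° A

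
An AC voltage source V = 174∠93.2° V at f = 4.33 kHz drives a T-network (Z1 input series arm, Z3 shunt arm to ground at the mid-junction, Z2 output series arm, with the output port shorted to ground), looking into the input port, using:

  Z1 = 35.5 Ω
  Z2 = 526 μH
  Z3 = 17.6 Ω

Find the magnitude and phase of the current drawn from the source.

Step 1 — Angular frequency: ω = 2π·f = 2π·4330 = 2.721e+04 rad/s.
Step 2 — Component impedances:
  Z1: Z = R = 35.5 Ω
  Z2: Z = jωL = j·2.721e+04·0.000526 = 0 + j14.31 Ω
  Z3: Z = R = 17.6 Ω
Step 3 — With the output port shorted to ground, the output series arm Z2 runs from the junction to ground; the shunt arm Z3 also runs from the junction to ground. They appear in parallel: Z3 || Z2 = 7.005 + j8.615 Ω.
Step 4 — Series with input arm Z1: Z_in = Z1 + (Z3 || Z2) = 42.5 + j8.615 Ω = 43.37∠11.5° Ω.
Step 5 — Source phasor: V = 174∠93.2° V = -9.713 + j173.7 V.
Step 6 — Ohm's law: I = V / Z_total = (-9.713 + j173.7) / (42.5 + j8.615) = 0.5762 + j3.97 A.
Step 7 — Convert to polar: |I| = 4.012 A, ∠I = 81.7°.

I = 4.012∠81.7° A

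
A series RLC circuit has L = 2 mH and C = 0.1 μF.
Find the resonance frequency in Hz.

Step 1 — Resonance condition Im(Z)=0 gives ω₀ = 1/√(LC).
Step 2 — ω₀ = 1/√(0.002·1e-07) = 7.071e+04 rad/s.
Step 3 — f₀ = ω₀/(2π) = 1.125e+04 Hz.

f₀ = 1.125e+04 Hz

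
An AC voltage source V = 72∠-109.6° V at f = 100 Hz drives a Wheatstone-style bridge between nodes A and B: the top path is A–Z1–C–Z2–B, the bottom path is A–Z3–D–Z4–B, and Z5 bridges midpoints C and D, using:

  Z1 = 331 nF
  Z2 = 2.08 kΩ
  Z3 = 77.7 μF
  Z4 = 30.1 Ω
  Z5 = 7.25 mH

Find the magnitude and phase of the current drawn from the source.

Step 1 — Angular frequency: ω = 2π·f = 2π·100 = 628.3 rad/s.
Step 2 — Component impedances:
  Z1: Z = 1/(jωC) = -j/(ω·C) = 0 - j4808 Ω
  Z2: Z = R = 2080 Ω
  Z3: Z = 1/(jωC) = -j/(ω·C) = 0 - j20.48 Ω
  Z4: Z = R = 30.1 Ω
  Z5: Z = jωL = j·628.3·0.00725 = 0 + j4.555 Ω
Step 3 — Bridge requires nodal analysis (the Z5 bridge couples midpoints C and D, so the two paths cannot be reduced to a simple series/parallel combination). Setting node B to ground and injecting 1 A at node A, the 3-node admittance system at A, C, D solves to V_A = Z_AB = 29.67 - j20.4 Ω = 36∠-34.5° Ω.
Step 4 — Source phasor: V = 72∠-109.6° V = -24.15 - j67.83 V.
Step 5 — Ohm's law: I = V / Z_total = (-24.15 - j67.83) / (29.67 - j20.4) = 0.5144 - j1.932 A.
Step 6 — Convert to polar: |I| = 2 A, ∠I = -75.1°.

I = 2∠-75.1° A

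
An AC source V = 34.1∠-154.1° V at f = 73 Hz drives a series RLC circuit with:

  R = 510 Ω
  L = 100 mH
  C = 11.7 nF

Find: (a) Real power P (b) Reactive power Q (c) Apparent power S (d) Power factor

Step 1 — Angular frequency: ω = 2π·f = 2π·73 = 458.7 rad/s.
Step 2 — Component impedances:
  R: Z = R = 510 Ω
  L: Z = jωL = j·458.7·0.1 = 0 + j45.87 Ω
  C: Z = 1/(jωC) = -j/(ω·C) = 0 - j1.863e+05 Ω
Step 3 — Series combination: Z_total = R + L + C = 510 - j1.863e+05 Ω = 1.863e+05∠-89.8° Ω.
Step 4 — Source phasor: V = 34.1∠-154.1° V = -30.67 - j14.89 V.
Step 5 — Current: I = V / Z = 7.95e-05 - j0.0001649 A = 0.000183∠-64.3° A.
Step 6 — Complex power: S = V·I* = 1.709e-05 - j0.006242 VA.
Step 7 — Real power: P = Re(S) = 1.709e-05 W.
Step 8 — Reactive power: Q = Im(S) = -0.006242 VAR.
Step 9 — Apparent power: |S| = 0.006242 VA.
Step 10 — Power factor: PF = P/|S| = 0.002738 (leading).

(a) P = 1.709e-05 W  (b) Q = -0.006242 VAR  (c) S = 0.006242 VA  (d) PF = 0.002738 (leading)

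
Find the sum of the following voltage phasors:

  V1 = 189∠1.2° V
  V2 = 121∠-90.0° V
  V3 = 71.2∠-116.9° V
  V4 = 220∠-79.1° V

Step 1 — Convert each phasor to rectangular form:
  V1 = 189·(cos(1.2°) + j·sin(1.2°)) = 189 + j3.958 V
  V2 = 121·(cos(-90.0°) + j·sin(-90.0°)) = 0 - j121 V
  V3 = 71.2·(cos(-116.9°) + j·sin(-116.9°)) = -32.21 - j63.5 V
  V4 = 220·(cos(-79.1°) + j·sin(-79.1°)) = 41.6 - j216 V
Step 2 — Sum components: V_total = 198.3 - j396.6 V.
Step 3 — Convert to polar: |V_total| = 443.4 V, ∠V_total = -63.4°.

V_total = 443.4∠-63.4° V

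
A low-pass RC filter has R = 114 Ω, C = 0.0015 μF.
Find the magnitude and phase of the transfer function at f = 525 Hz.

Step 1 — Angular frequency: ω = 2π·525 = 3299 rad/s.
Step 2 — Transfer function: H(jω) = 1/(1 + jωRC).
Step 3 — Denominator: 1 + jωRC = 1 + j·3299·114·1.5e-09 = 1 + j0.0005641.
Step 4 — H = 1 - j0.0005641.
Step 5 — Magnitude: |H| = 1 (-0.0 dB); phase: φ = -0.0°.

|H| = 1 (-0.0 dB), φ = -0.0°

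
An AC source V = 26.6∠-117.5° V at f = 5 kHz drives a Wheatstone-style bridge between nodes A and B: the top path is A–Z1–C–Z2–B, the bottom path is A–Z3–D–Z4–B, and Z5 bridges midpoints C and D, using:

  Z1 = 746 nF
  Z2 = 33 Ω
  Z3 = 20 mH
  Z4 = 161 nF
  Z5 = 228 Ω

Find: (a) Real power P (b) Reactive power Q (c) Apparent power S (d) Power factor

Step 1 — Angular frequency: ω = 2π·f = 2π·5000 = 3.142e+04 rad/s.
Step 2 — Component impedances:
  Z1: Z = 1/(jωC) = -j/(ω·C) = 0 - j42.67 Ω
  Z2: Z = R = 33 Ω
  Z3: Z = jωL = j·3.142e+04·0.02 = 0 + j628.3 Ω
  Z4: Z = 1/(jωC) = -j/(ω·C) = 0 - j197.7 Ω
  Z5: Z = R = 228 Ω
Step 3 — Bridge requires nodal analysis (the Z5 bridge couples midpoints C and D, so the two paths cannot be reduced to a simple series/parallel combination). Setting node B to ground and injecting 1 A at node A, the 3-node admittance system at A, C, D solves to V_A = Z_AB = 32.61 - j45.22 Ω = 55.75∠-54.2° Ω.
Step 4 — Source phasor: V = 26.6∠-117.5° V = -12.28 - j23.59 V.
Step 5 — Current: I = V / Z = 0.2144 - j0.4263 A = 0.4771∠-63.3° A.
Step 6 — Complex power: S = V·I* = 7.425 - j10.29 VA.
Step 7 — Real power: P = Re(S) = 7.425 W.
Step 8 — Reactive power: Q = Im(S) = -10.29 VAR.
Step 9 — Apparent power: |S| = 12.69 VA.
Step 10 — Power factor: PF = P/|S| = 0.585 (leading).

(a) P = 7.425 W  (b) Q = -10.29 VAR  (c) S = 12.69 VA  (d) PF = 0.585 (leading)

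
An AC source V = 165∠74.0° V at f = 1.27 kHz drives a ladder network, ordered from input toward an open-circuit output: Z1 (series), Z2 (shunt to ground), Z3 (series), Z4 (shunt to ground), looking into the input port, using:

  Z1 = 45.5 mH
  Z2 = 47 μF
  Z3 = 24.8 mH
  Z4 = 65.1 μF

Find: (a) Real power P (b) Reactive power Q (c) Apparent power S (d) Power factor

Step 1 — Angular frequency: ω = 2π·f = 2π·1270 = 7980 rad/s.
Step 2 — Component impedances:
  Z1: Z = jωL = j·7980·0.0455 = 0 + j363.1 Ω
  Z2: Z = 1/(jωC) = -j/(ω·C) = 0 - j2.666 Ω
  Z3: Z = jωL = j·7980·0.0248 = 0 + j197.9 Ω
  Z4: Z = 1/(jωC) = -j/(ω·C) = 0 - j1.925 Ω
Step 3 — Ladder network (open output): work backward from the far end, alternating series and parallel combinations. Z_in = 0 + j360.4 Ω = 360.4∠90.0° Ω.
Step 4 — Source phasor: V = 165∠74.0° V = 45.48 + j158.6 V.
Step 5 — Current: I = V / Z = 0.4401 - j0.1262 A = 0.4579∠-16.0° A.
Step 6 — Complex power: S = V·I* = 0 + j75.55 VA.
Step 7 — Real power: P = Re(S) = 0 W.
Step 8 — Reactive power: Q = Im(S) = 75.55 VAR.
Step 9 — Apparent power: |S| = 75.55 VA.
Step 10 — Power factor: PF = P/|S| = 0 (lagging).

(a) P = 0 W  (b) Q = 75.55 VAR  (c) S = 75.55 VA  (d) PF = 0 (lagging)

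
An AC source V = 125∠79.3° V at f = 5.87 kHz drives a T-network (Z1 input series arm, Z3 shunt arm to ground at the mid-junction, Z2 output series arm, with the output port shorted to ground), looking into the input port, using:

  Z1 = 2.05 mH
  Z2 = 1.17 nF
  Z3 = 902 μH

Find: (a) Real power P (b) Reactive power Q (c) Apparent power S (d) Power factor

Step 1 — Angular frequency: ω = 2π·f = 2π·5870 = 3.688e+04 rad/s.
Step 2 — Component impedances:
  Z1: Z = jωL = j·3.688e+04·0.00205 = 0 + j75.61 Ω
  Z2: Z = 1/(jωC) = -j/(ω·C) = 0 - j2.317e+04 Ω
  Z3: Z = jωL = j·3.688e+04·0.000902 = 0 + j33.27 Ω
Step 3 — With the output port shorted to ground, the output series arm Z2 runs from the junction to ground; the shunt arm Z3 also runs from the junction to ground. They appear in parallel: Z3 || Z2 = 0 + j33.32 Ω.
Step 4 — Series with input arm Z1: Z_in = Z1 + (Z3 || Z2) = 0 + j108.9 Ω = 108.9∠90.0° Ω.
Step 5 — Source phasor: V = 125∠79.3° V = 23.21 + j122.8 V.
Step 6 — Current: I = V / Z = 1.128 - j0.2131 A = 1.148∠-10.7° A.
Step 7 — Complex power: S = V·I* = 0 + j143.4 VA.
Step 8 — Real power: P = Re(S) = 0 W.
Step 9 — Reactive power: Q = Im(S) = 143.4 VAR.
Step 10 — Apparent power: |S| = 143.4 VA.
Step 11 — Power factor: PF = P/|S| = 0 (lagging).

(a) P = 0 W  (b) Q = 143.4 VAR  (c) S = 143.4 VA  (d) PF = 0 (lagging)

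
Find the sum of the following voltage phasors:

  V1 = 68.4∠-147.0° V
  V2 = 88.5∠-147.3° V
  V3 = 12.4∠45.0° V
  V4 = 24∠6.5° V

Step 1 — Convert each phasor to rectangular form:
  V1 = 68.4·(cos(-147.0°) + j·sin(-147.0°)) = -57.37 - j37.25 V
  V2 = 88.5·(cos(-147.3°) + j·sin(-147.3°)) = -74.47 - j47.81 V
  V3 = 12.4·(cos(45.0°) + j·sin(45.0°)) = 8.768 + j8.768 V
  V4 = 24·(cos(6.5°) + j·sin(6.5°)) = 23.85 + j2.717 V
Step 2 — Sum components: V_total = -99.22 - j73.58 V.
Step 3 — Convert to polar: |V_total| = 123.5 V, ∠V_total = -143.4°.

V_total = 123.5∠-143.4° V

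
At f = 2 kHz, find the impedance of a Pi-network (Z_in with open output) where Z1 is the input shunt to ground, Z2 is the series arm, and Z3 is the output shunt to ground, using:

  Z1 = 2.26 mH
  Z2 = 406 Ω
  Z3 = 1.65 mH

Step 1 — Angular frequency: ω = 2π·f = 2π·2000 = 1.257e+04 rad/s.
Step 2 — Component impedances:
  Z1: Z = jωL = j·1.257e+04·0.00226 = 0 + j28.4 Ω
  Z2: Z = R = 406 Ω
  Z3: Z = jωL = j·1.257e+04·0.00165 = 0 + j20.73 Ω
Step 3 — With open output, the series arm Z2 and the output shunt Z3 appear in series to ground: Z2 + Z3 = 406 + j20.73 Ω.
Step 4 — Parallel with input shunt Z1: Z_in = Z1 || (Z2 + Z3) = 1.958 + j28.16 Ω = 28.23∠86.0° Ω.

Z = 1.958 + j28.16 Ω = 28.23∠86.0° Ω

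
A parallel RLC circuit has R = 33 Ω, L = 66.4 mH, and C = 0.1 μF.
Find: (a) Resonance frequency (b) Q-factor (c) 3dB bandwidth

Step 1 — Resonance: ω₀ = 1/√(LC) = 1/√(0.0664·1e-07) = 1.227e+04 rad/s.
Step 2 — f₀ = ω₀/(2π) = 1953 Hz.
Step 3 — Parallel Q: Q = R/(ω₀L) = 33/(1.227e+04·0.0664) = 0.0405.
Step 4 — Bandwidth: Δω = ω₀/Q = 3.03e+05 rad/s; BW = Δω/(2π) = 4.823e+04 Hz.

(a) f₀ = 1953 Hz  (b) Q = 0.0405  (c) BW = 4.823e+04 Hz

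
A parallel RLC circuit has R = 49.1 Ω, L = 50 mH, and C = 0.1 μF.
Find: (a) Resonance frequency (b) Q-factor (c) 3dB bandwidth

Step 1 — Resonance: ω₀ = 1/√(LC) = 1/√(0.05·1e-07) = 1.414e+04 rad/s.
Step 2 — f₀ = ω₀/(2π) = 2251 Hz.
Step 3 — Parallel Q: Q = R/(ω₀L) = 49.1/(1.414e+04·0.05) = 0.06944.
Step 4 — Bandwidth: Δω = ω₀/Q = 2.037e+05 rad/s; BW = Δω/(2π) = 3.241e+04 Hz.

(a) f₀ = 2251 Hz  (b) Q = 0.06944  (c) BW = 3.241e+04 Hz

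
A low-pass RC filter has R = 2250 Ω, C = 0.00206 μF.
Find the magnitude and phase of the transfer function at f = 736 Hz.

Step 1 — Angular frequency: ω = 2π·736 = 4624 rad/s.
Step 2 — Transfer function: H(jω) = 1/(1 + jωRC).
Step 3 — Denominator: 1 + jωRC = 1 + j·4624·2250·2.06e-09 = 1 + j0.02143.
Step 4 — H = 0.9995 - j0.02142.
Step 5 — Magnitude: |H| = 0.9998 (-0.0 dB); phase: φ = -1.2°.

|H| = 0.9998 (-0.0 dB), φ = -1.2°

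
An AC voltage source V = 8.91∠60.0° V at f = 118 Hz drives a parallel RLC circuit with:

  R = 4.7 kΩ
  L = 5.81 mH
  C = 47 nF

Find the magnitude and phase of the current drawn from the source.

Step 1 — Angular frequency: ω = 2π·f = 2π·118 = 741.4 rad/s.
Step 2 — Component impedances:
  R: Z = R = 4700 Ω
  L: Z = jωL = j·741.4·0.00581 = 0 + j4.308 Ω
  C: Z = 1/(jωC) = -j/(ω·C) = 0 - j2.87e+04 Ω
Step 3 — Parallel combination: 1/Z_total = 1/R + 1/L + 1/C; Z_total = 0.003949 + j4.308 Ω = 4.308∠89.9° Ω.
Step 4 — Source phasor: V = 8.91∠60.0° V = 4.455 + j7.716 V.
Step 5 — Ohm's law: I = V / Z_total = (4.455 + j7.716) / (0.003949 + j4.308) = 1.792 - j1.032 A.
Step 6 — Convert to polar: |I| = 2.068 A, ∠I = -29.9°.

I = 2.068∠-29.9° A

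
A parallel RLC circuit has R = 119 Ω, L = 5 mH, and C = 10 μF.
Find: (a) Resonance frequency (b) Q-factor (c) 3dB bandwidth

Step 1 — Resonance: ω₀ = 1/√(LC) = 1/√(0.005·1e-05) = 4472 rad/s.
Step 2 — f₀ = ω₀/(2π) = 711.8 Hz.
Step 3 — Parallel Q: Q = R/(ω₀L) = 119/(4472·0.005) = 5.322.
Step 4 — Bandwidth: Δω = ω₀/Q = 840.3 rad/s; BW = Δω/(2π) = 133.7 Hz.

(a) f₀ = 711.8 Hz  (b) Q = 5.322  (c) BW = 133.7 Hz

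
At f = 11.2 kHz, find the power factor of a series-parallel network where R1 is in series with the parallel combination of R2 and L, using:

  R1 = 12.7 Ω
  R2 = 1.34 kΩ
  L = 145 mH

Step 1 — Angular frequency: ω = 2π·f = 2π·1.12e+04 = 7.037e+04 rad/s.
Step 2 — Component impedances:
  R1: Z = R = 12.7 Ω
  R2: Z = R = 1340 Ω
  L: Z = jωL = j·7.037e+04·0.145 = 0 + j1.02e+04 Ω
Step 3 — Parallel branch: R2 || L = 1/(1/R2 + 1/L) = 1317 + j173 Ω.
Step 4 — Series with R1: Z_total = R1 + (R2 || L) = 1330 + j173 Ω = 1341∠7.4° Ω.
Step 5 — Power factor: PF = cos(φ) = Re(Z)/|Z| = 1330/1341.2 = 0.9916.
Step 6 — Type: Im(Z) = 173 ⇒ lagging (phase φ = 7.4°).

PF = 0.9916 (lagging, φ = 7.4°)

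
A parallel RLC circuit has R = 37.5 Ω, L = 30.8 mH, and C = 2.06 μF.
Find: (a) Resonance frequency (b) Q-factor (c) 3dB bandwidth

Step 1 — Resonance: ω₀ = 1/√(LC) = 1/√(0.0308·2.06e-06) = 3970 rad/s.
Step 2 — f₀ = ω₀/(2π) = 631.8 Hz.
Step 3 — Parallel Q: Q = R/(ω₀L) = 37.5/(3970·0.0308) = 0.3067.
Step 4 — Bandwidth: Δω = ω₀/Q = 1.294e+04 rad/s; BW = Δω/(2π) = 2060 Hz.

(a) f₀ = 631.8 Hz  (b) Q = 0.3067  (c) BW = 2060 Hz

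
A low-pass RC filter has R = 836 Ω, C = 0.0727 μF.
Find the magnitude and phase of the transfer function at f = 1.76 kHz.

Step 1 — Angular frequency: ω = 2π·1760 = 1.106e+04 rad/s.
Step 2 — Transfer function: H(jω) = 1/(1 + jωRC).
Step 3 — Denominator: 1 + jωRC = 1 + j·1.106e+04·836·7.27e-08 = 1 + j0.6721.
Step 4 — H = 0.6888 - j0.463.
Step 5 — Magnitude: |H| = 0.83 (-1.6 dB); phase: φ = -33.9°.

|H| = 0.83 (-1.6 dB), φ = -33.9°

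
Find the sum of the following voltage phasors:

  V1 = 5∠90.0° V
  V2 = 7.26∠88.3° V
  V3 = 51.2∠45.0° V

Step 1 — Convert each phasor to rectangular form:
  V1 = 5·(cos(90.0°) + j·sin(90.0°)) = 0 + j5 V
  V2 = 7.26·(cos(88.3°) + j·sin(88.3°)) = 0.2154 + j7.257 V
  V3 = 51.2·(cos(45.0°) + j·sin(45.0°)) = 36.2 + j36.2 V
Step 2 — Sum components: V_total = 36.42 + j48.46 V.
Step 3 — Convert to polar: |V_total| = 60.62 V, ∠V_total = 53.1°.

V_total = 60.62∠53.1° V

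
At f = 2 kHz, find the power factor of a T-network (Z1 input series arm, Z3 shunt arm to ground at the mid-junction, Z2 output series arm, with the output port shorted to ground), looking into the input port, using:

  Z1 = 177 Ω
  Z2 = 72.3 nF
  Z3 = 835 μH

Step 1 — Angular frequency: ω = 2π·f = 2π·2000 = 1.257e+04 rad/s.
Step 2 — Component impedances:
  Z1: Z = R = 177 Ω
  Z2: Z = 1/(jωC) = -j/(ω·C) = 0 - j1101 Ω
  Z3: Z = jωL = j·1.257e+04·0.000835 = 0 + j10.49 Ω
Step 3 — With the output port shorted to ground, the output series arm Z2 runs from the junction to ground; the shunt arm Z3 also runs from the junction to ground. They appear in parallel: Z3 || Z2 = 0 + j10.59 Ω.
Step 4 — Series with input arm Z1: Z_in = Z1 + (Z3 || Z2) = 177 + j10.59 Ω = 177.3∠3.4° Ω.
Step 5 — Power factor: PF = cos(φ) = Re(Z)/|Z| = 177/177.32 = 0.9982.
Step 6 — Type: Im(Z) = 10.59 ⇒ lagging (phase φ = 3.4°).

PF = 0.9982 (lagging, φ = 3.4°)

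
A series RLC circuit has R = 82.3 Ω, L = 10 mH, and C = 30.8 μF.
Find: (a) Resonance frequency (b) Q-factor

Step 1 — Resonance condition Im(Z)=0 gives ω₀ = 1/√(LC).
Step 2 — ω₀ = 1/√(0.01·3.08e-05) = 1802 rad/s.
Step 3 — f₀ = ω₀/(2π) = 286.8 Hz.
Step 4 — Series Q: Q = ω₀L/R = 1802·0.01/82.3 = 0.2189.

(a) f₀ = 286.8 Hz  (b) Q = 0.2189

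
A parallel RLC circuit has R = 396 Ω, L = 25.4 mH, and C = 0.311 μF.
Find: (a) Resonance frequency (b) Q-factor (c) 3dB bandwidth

Step 1 — Resonance: ω₀ = 1/√(LC) = 1/√(0.0254·3.11e-07) = 1.125e+04 rad/s.
Step 2 — f₀ = ω₀/(2π) = 1791 Hz.
Step 3 — Parallel Q: Q = R/(ω₀L) = 396/(1.125e+04·0.0254) = 1.386.
Step 4 — Bandwidth: Δω = ω₀/Q = 8120 rad/s; BW = Δω/(2π) = 1292 Hz.

(a) f₀ = 1791 Hz  (b) Q = 1.386  (c) BW = 1292 Hz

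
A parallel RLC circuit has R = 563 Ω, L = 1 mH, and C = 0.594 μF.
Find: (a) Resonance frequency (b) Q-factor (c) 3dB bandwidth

Step 1 — Resonance: ω₀ = 1/√(LC) = 1/√(0.001·5.94e-07) = 4.103e+04 rad/s.
Step 2 — f₀ = ω₀/(2π) = 6530 Hz.
Step 3 — Parallel Q: Q = R/(ω₀L) = 563/(4.103e+04·0.001) = 13.72.
Step 4 — Bandwidth: Δω = ω₀/Q = 2990 rad/s; BW = Δω/(2π) = 475.9 Hz.

(a) f₀ = 6530 Hz  (b) Q = 13.72  (c) BW = 475.9 Hz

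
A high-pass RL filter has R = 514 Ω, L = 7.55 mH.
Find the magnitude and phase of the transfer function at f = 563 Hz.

Step 1 — Angular frequency: ω = 2π·563 = 3537 rad/s.
Step 2 — Transfer function: H(jω) = jωL/(R + jωL).
Step 3 — Numerator jωL = j·26.71; denominator R + jωL = 514 + j26.71.
Step 4 — H = 0.002693 + j0.05182.
Step 5 — Magnitude: |H| = 0.05189 (-25.7 dB); phase: φ = 87.0°.

|H| = 0.05189 (-25.7 dB), φ = 87.0°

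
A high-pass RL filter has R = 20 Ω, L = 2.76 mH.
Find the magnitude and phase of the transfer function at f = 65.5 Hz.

Step 1 — Angular frequency: ω = 2π·65.5 = 411.5 rad/s.
Step 2 — Transfer function: H(jω) = jωL/(R + jωL).
Step 3 — Numerator jωL = j·1.136; denominator R + jωL = 20 + j1.136.
Step 4 — H = 0.003215 + j0.05661.
Step 5 — Magnitude: |H| = 0.0567 (-24.9 dB); phase: φ = 86.7°.

|H| = 0.0567 (-24.9 dB), φ = 86.7°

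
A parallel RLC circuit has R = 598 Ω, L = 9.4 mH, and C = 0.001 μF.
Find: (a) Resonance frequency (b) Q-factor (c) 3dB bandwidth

Step 1 — Resonance: ω₀ = 1/√(LC) = 1/√(0.0094·1e-09) = 3.262e+05 rad/s.
Step 2 — f₀ = ω₀/(2π) = 5.191e+04 Hz.
Step 3 — Parallel Q: Q = R/(ω₀L) = 598/(3.262e+05·0.0094) = 0.195.
Step 4 — Bandwidth: Δω = ω₀/Q = 1.672e+06 rad/s; BW = Δω/(2π) = 2.661e+05 Hz.

(a) f₀ = 5.191e+04 Hz  (b) Q = 0.195  (c) BW = 2.661e+05 Hz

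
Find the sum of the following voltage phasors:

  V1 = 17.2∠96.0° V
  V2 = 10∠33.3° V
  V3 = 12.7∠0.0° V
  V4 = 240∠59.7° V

Step 1 — Convert each phasor to rectangular form:
  V1 = 17.2·(cos(96.0°) + j·sin(96.0°)) = -1.798 + j17.11 V
  V2 = 10·(cos(33.3°) + j·sin(33.3°)) = 8.358 + j5.49 V
  V3 = 12.7·(cos(0.0°) + j·sin(0.0°)) = 12.7 V
  V4 = 240·(cos(59.7°) + j·sin(59.7°)) = 121.1 + j207.2 V
Step 2 — Sum components: V_total = 140.3 + j229.8 V.
Step 3 — Convert to polar: |V_total| = 269.3 V, ∠V_total = 58.6°.

V_total = 269.3∠58.6° V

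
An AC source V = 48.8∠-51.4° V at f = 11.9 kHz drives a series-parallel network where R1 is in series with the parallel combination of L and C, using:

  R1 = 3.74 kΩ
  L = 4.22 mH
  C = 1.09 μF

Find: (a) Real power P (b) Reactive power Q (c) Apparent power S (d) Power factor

Step 1 — Angular frequency: ω = 2π·f = 2π·1.19e+04 = 7.477e+04 rad/s.
Step 2 — Component impedances:
  R1: Z = R = 3740 Ω
  L: Z = jωL = j·7.477e+04·0.00422 = 0 + j315.5 Ω
  C: Z = 1/(jωC) = -j/(ω·C) = 0 - j12.27 Ω
Step 3 — Parallel branch: L || C = 1/(1/L + 1/C) = 0 - j12.77 Ω.
Step 4 — Series with R1: Z_total = R1 + (L || C) = 3740 - j12.77 Ω = 3740∠-0.2° Ω.
Step 5 — Source phasor: V = 48.8∠-51.4° V = 30.45 - j38.14 V.
Step 6 — Current: I = V / Z = 0.008175 - j0.01017 A = 0.01305∠-51.2° A.
Step 7 — Complex power: S = V·I* = 0.6367 - j0.002174 VA.
Step 8 — Real power: P = Re(S) = 0.6367 W.
Step 9 — Reactive power: Q = Im(S) = -0.002174 VAR.
Step 10 — Apparent power: |S| = 0.6367 VA.
Step 11 — Power factor: PF = P/|S| = 1 (leading).

(a) P = 0.6367 W  (b) Q = -0.002174 VAR  (c) S = 0.6367 VA  (d) PF = 1 (leading)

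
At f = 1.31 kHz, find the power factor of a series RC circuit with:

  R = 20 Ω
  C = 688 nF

Step 1 — Angular frequency: ω = 2π·f = 2π·1310 = 8231 rad/s.
Step 2 — Component impedances:
  R: Z = R = 20 Ω
  C: Z = 1/(jωC) = -j/(ω·C) = 0 - j176.6 Ω
Step 3 — Series combination: Z_total = R + C = 20 - j176.6 Ω = 177.7∠-83.5° Ω.
Step 4 — Power factor: PF = cos(φ) = Re(Z)/|Z| = 20/177.7 = 0.1125.
Step 5 — Type: Im(Z) = -176.6 ⇒ leading (phase φ = -83.5°).

PF = 0.1125 (leading, φ = -83.5°)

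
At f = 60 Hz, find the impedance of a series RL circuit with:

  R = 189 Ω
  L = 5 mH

Step 1 — Angular frequency: ω = 2π·f = 2π·60 = 377 rad/s.
Step 2 — Component impedances:
  R: Z = R = 189 Ω
  L: Z = jωL = j·377·0.005 = 0 + j1.885 Ω
Step 3 — Series combination: Z_total = R + L = 189 + j1.885 Ω = 189∠0.6° Ω.

Z = 189 + j1.885 Ω = 189∠0.6° Ω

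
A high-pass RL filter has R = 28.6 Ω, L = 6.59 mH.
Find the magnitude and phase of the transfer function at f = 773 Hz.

Step 1 — Angular frequency: ω = 2π·773 = 4857 rad/s.
Step 2 — Transfer function: H(jω) = jωL/(R + jωL).
Step 3 — Numerator jωL = j·32.01; denominator R + jωL = 28.6 + j32.01.
Step 4 — H = 0.556 + j0.4968.
Step 5 — Magnitude: |H| = 0.7457 (-2.5 dB); phase: φ = 41.8°.

|H| = 0.7457 (-2.5 dB), φ = 41.8°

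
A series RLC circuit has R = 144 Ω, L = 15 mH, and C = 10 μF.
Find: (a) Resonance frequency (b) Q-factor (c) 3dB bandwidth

Step 1 — Resonance condition Im(Z)=0 gives ω₀ = 1/√(LC).
Step 2 — ω₀ = 1/√(0.015·1e-05) = 2582 rad/s.
Step 3 — f₀ = ω₀/(2π) = 410.9 Hz.
Step 4 — Series Q: Q = ω₀L/R = 2582·0.015/144 = 0.269.
Step 5 — 3dB bandwidth: Δω = ω₀/Q = 9600 rad/s; BW = Δω/(2π) = 1528 Hz.

(a) f₀ = 410.9 Hz  (b) Q = 0.269  (c) BW = 1528 Hz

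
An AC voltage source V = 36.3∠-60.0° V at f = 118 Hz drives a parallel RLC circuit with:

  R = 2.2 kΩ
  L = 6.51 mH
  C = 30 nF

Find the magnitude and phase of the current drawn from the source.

Step 1 — Angular frequency: ω = 2π·f = 2π·118 = 741.4 rad/s.
Step 2 — Component impedances:
  R: Z = R = 2200 Ω
  L: Z = jωL = j·741.4·0.00651 = 0 + j4.827 Ω
  C: Z = 1/(jωC) = -j/(ω·C) = 0 - j4.496e+04 Ω
Step 3 — Parallel combination: 1/Z_total = 1/R + 1/L + 1/C; Z_total = 0.01059 + j4.827 Ω = 4.827∠89.9° Ω.
Step 4 — Source phasor: V = 36.3∠-60.0° V = 18.15 - j31.44 V.
Step 5 — Ohm's law: I = V / Z_total = (18.15 - j31.44) / (0.01059 + j4.827) = -6.504 - j3.774 A.
Step 6 — Convert to polar: |I| = 7.52 A, ∠I = -149.9°.

I = 7.52∠-149.9° A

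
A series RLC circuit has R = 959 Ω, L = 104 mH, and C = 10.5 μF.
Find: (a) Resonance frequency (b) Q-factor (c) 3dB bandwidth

Step 1 — Resonance condition Im(Z)=0 gives ω₀ = 1/√(LC).
Step 2 — ω₀ = 1/√(0.104·1.05e-05) = 956.9 rad/s.
Step 3 — f₀ = ω₀/(2π) = 152.3 Hz.
Step 4 — Series Q: Q = ω₀L/R = 956.9·0.104/959 = 0.1038.
Step 5 — 3dB bandwidth: Δω = ω₀/Q = 9221 rad/s; BW = Δω/(2π) = 1468 Hz.

(a) f₀ = 152.3 Hz  (b) Q = 0.1038  (c) BW = 1468 Hz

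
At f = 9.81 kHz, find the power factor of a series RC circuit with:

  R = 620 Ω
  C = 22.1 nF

Step 1 — Angular frequency: ω = 2π·f = 2π·9810 = 6.164e+04 rad/s.
Step 2 — Component impedances:
  R: Z = R = 620 Ω
  C: Z = 1/(jωC) = -j/(ω·C) = 0 - j734.1 Ω
Step 3 — Series combination: Z_total = R + C = 620 - j734.1 Ω = 960.9∠-49.8° Ω.
Step 4 — Power factor: PF = cos(φ) = Re(Z)/|Z| = 620/960.9 = 0.6452.
Step 5 — Type: Im(Z) = -734.1 ⇒ leading (phase φ = -49.8°).

PF = 0.6452 (leading, φ = -49.8°)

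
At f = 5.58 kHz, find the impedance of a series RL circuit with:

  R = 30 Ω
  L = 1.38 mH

Step 1 — Angular frequency: ω = 2π·f = 2π·5580 = 3.506e+04 rad/s.
Step 2 — Component impedances:
  R: Z = R = 30 Ω
  L: Z = jωL = j·3.506e+04·0.00138 = 0 + j48.38 Ω
Step 3 — Series combination: Z_total = R + L = 30 + j48.38 Ω = 56.93∠58.2° Ω.

Z = 30 + j48.38 Ω = 56.93∠58.2° Ω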